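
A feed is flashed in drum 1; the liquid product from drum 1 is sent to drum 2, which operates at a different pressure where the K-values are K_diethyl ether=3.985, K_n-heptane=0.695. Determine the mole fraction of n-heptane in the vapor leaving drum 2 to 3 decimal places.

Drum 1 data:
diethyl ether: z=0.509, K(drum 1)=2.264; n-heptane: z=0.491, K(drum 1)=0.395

y_n-heptane (drum 2) = 0.631

Drum 1:
Binary case is linear: z₁(K₁−1)(1+ψ₁(K₂−1)) + z₂(K₂−1)(1+ψ₁(K₁−1)) = 0
⇒ ψ₁ = [z₁(K₁−1)+z₂(K₂−1)] / [−(K₁−1)(K₂−1)] = 0.3463/0.7647 = 0.453
Drum-1 compositions:
  diethyl ether: x = 0.324, y = 0.733
  n-heptane: x = 0.676, y = 0.267
Drum-2 feed = drum-1 liquid: z₂ = (0.3237, 0.6763).
Drum 2:
Material balance + equilibrium reduce to Σ zᵢ(Kᵢ−1)/(1+ψ₂(Kᵢ−1)) = 0.
Check two-phase: ΣzᵢKᵢ = 1.760 > 1 and Σzᵢ/Kᵢ = 1.054 > 1, so g(0) = 0.760 > 0 and g(1) = -0.054 < 0.
Newton iteration, ψ₂⁰ = 0.43:
  ψ₂ = 0.430: g = 0.1857, g' = -0.636 → ψ₂ = 0.722
  ψ₂ = 0.722: g = 0.0418, g' = -0.393 → ψ₂ = 0.828
  ψ₂ = 0.828: g = 0.0023, g' = -0.352 → ψ₂ = 0.835
Converged at ψ₂ = 0.835.
  diethyl ether: x = 0.093, y = 0.369
  n-heptane: x = 0.907, y = 0.631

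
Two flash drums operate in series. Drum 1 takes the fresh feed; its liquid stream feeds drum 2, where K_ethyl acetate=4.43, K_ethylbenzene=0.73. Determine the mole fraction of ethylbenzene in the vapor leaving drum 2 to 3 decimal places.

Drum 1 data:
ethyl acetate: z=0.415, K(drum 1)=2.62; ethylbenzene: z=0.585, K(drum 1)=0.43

y_ethylbenzene (drum 2) = 0.677

Drum 1:
Rachford–Rice: g(ψ₁) = Σ zᵢ(Kᵢ−1)/(1+ψ₁(Kᵢ−1)) = 0.
g(0) = ΣzᵢKᵢ − 1 = 0.339 and g(1) = 1 − Σzᵢ/Kᵢ = -0.519, so a root lies in (0, 1).
Newton iteration, ψ₁⁰ = 0.35:
  ψ₁ = 0.350: g = 0.0125, g' = -0.740 → ψ₁ = 0.367
Converged at ψ₁ = 0.367.
Drum-1 compositions:
  ethyl acetate: x = 0.260, y = 0.682
  ethylbenzene: x = 0.740, y = 0.318
Drum-2 feed = drum-1 liquid: z₂ = (0.2603, 0.7397).
Drum 2:
Rachford–Rice: g(ψ₂) = Σ zᵢ(Kᵢ−1)/(1+ψ₂(Kᵢ−1)) = 0.
g(0) = ΣzᵢKᵢ − 1 = 0.693 and g(1) = 1 − Σzᵢ/Kᵢ = -0.072, so a root lies in (0, 1).
Binary case is linear: z₁(K₁−1)(1+ψ₂(K₂−1)) + z₂(K₂−1)(1+ψ₂(K₁−1)) = 0
⇒ ψ₂ = [z₁(K₁−1)+z₂(K₂−1)] / [−(K₁−1)(K₂−1)] = 0.6930/0.9261 = 0.748
  ethyl acetate: x = 0.073, y = 0.323
  ethylbenzene: x = 0.927, y = 0.677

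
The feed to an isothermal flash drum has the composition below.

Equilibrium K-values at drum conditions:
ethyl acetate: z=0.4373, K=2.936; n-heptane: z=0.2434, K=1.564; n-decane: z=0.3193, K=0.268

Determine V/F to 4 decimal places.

V/F = 0.6793

Rachford–Rice: g(V/F) = Σ zᵢ(Kᵢ−1)/(1+V/F(Kᵢ−1)) = 0.
g(0) = ΣzᵢKᵢ − 1 = 0.7502 and g(1) = 1 − Σzᵢ/Kᵢ = -0.4960, so a root lies in (0, 1).
Newton–Raphson from V/F = 0.56:
  V/F = 0.5600: g = 0.11445, g' = -0.9134 → V/F = 0.6853
  V/F = 0.6853: g = -0.00612, g' = -1.0319 → V/F = 0.6794
  V/F = 0.6794: g = -0.00003, g' = -1.0233 → V/F = 0.6793
Converged at V/F = 0.6793.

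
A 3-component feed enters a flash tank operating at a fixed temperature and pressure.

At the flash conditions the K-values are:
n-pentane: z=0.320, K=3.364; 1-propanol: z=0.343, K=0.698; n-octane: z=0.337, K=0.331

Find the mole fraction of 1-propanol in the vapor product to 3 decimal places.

y_1-propanol = 0.268

Newton–Raphson from ψ = 0.5:
  ψ = 0.500: g = -0.1141, g' = -0.760 → ψ = 0.350
  ψ = 0.350: g = 0.0039, g' = -0.832 → ψ = 0.355
Converged at ψ = 0.355.
Compositions from xᵢ = zᵢ/(1+ψ(Kᵢ−1)), yᵢ = Kᵢxᵢ:
  n-pentane: x = 0.174, y = 0.586
  1-propanol: x = 0.384, y = 0.268
  n-octane: x = 0.442, y = 0.146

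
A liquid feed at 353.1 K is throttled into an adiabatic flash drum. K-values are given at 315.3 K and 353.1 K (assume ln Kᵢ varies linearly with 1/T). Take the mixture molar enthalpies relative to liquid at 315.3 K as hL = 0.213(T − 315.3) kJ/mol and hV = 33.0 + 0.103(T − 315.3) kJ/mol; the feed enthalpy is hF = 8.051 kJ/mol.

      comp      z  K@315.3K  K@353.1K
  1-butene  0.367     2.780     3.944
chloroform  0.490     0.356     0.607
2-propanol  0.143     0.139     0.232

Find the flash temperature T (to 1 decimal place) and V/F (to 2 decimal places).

T = 320.1 K, V/F = 0.22

Adiabatic flash: solve Rachford–Rice at each trial T, then check hF = ψ·hV(T) + (1−ψ)·hL(T).
  T = 315.3 K: K = (2.780, 0.356, 0.139), RR gives ψ = 0.173, H_out = 5.699 kJ/mol
  T = 353.1 K: K = (3.944, 0.607, 0.232), RR gives ψ = 0.522, H_out = 23.118 kJ/mol
  T = 334.2 K: K = (3.344, 0.472, 0.182), RR gives ψ = 0.341, H_out = 14.581 kJ/mol
  T = 324.8 K: K = (3.059, 0.412, 0.160), RR gives ψ = 0.258, H_out = 10.278 kJ/mol
  T = 320.1 K: K = (2.920, 0.384, 0.149), RR gives ψ = 0.217, H_out = 8.053 kJ/mol
  T = 317.7 K: K = (2.849, 0.370, 0.144), RR gives ψ = 0.195, H_out = 6.888 kJ/mol
Linear interpolation between T = 317.7 (H_out = 6.888) and T = 320.1 (H_out = 8.053) on hF = 8.051 gives T ≈ 320.1 K, at which ψ = 0.22.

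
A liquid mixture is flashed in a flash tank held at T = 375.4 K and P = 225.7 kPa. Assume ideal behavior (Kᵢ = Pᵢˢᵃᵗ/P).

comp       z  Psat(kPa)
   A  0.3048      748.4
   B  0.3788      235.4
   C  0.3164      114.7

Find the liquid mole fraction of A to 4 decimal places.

x_A = 0.1055

Raoult's law: Kᵢ = Pᵢˢᵃᵗ/P = Pᵢˢᵃᵗ/225.7.
  K_A = 748.4/225.7 = 3.315906, K_B = 235.4/225.7 = 1.042977, K_C = 114.7/225.7 = 0.508197
Rachford–Rice: g(V/F) = Σ zᵢ(Kᵢ−1)/(1+V/F(Kᵢ−1)) = 0.
Check two-phase: ΣzᵢKᵢ = 1.5666 > 1 and Σzᵢ/Kᵢ = 1.0777 > 1, so g(0) = 0.5666 > 0 and g(1) = -0.0777 < 0.
Newton iteration, V/F⁰ = 0.5:
  V/F = 0.5000: g = 0.13670, g' = -0.4863 → V/F = 0.7811
  V/F = 0.7811: g = 0.01438, g' = -0.4096 → V/F = 0.8162
Converged at V/F = 0.8162.
Compositions from xᵢ = zᵢ/(1+V/F(Kᵢ−1)), yᵢ = Kᵢxᵢ:
  A: x = 0.1055, y = 0.3497
  B: x = 0.3660, y = 0.3817
  C: x = 0.5286, y = 0.2686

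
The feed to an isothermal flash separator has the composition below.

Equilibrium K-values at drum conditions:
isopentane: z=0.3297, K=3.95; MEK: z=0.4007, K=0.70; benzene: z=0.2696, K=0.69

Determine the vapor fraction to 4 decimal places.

Material balance + equilibrium reduce to Σ zᵢ(Kᵢ−1)/(1+ψ(Kᵢ−1)) = 0.
g(0) = ΣzᵢKᵢ − 1 = 0.7688 and g(1) = 1 − Σzᵢ/Kᵢ = -0.0466, so a root lies in (0, 1).
Newton iteration, ψ⁰ = 0.48:
  ψ = 0.4800: g = 0.16395, g' = -0.5765 → ψ = 0.7644
  ψ = 0.7644: g = 0.03330, g' = -0.3760 → ψ = 0.8530
  ψ = 0.8530: g = 0.00144, g' = -0.3451 → ψ = 0.8571
Converged at ψ = 0.8571.

ψ = 0.8571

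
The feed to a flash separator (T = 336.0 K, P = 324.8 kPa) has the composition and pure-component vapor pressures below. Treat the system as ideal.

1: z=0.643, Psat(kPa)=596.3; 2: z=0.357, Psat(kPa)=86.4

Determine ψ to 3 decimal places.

Raoult's law: Kᵢ = Pᵢˢᵃᵗ/P = Pᵢˢᵃᵗ/324.8.
  K_1 = 596.3/324.8 = 1.83590, K_2 = 86.4/324.8 = 0.26601
Newton iteration, ψ⁰ = 0.5:
  ψ = 0.500: g = -0.0349, g' = -0.703 → ψ = 0.450
  ψ = 0.450: g = -0.0010, g' = -0.666 → ψ = 0.449
Converged at ψ = 0.449.

ψ = 0.449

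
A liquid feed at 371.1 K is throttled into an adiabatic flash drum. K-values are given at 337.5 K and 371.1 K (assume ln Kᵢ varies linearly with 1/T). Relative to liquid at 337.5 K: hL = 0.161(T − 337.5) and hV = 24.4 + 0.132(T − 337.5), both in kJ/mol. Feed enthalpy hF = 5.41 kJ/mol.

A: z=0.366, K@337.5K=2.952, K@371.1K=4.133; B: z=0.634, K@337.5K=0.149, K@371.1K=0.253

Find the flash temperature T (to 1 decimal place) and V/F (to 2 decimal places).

Adiabatic flash: solve Rachford–Rice at each trial T, then check hF = ψ·hV(T) + (1−ψ)·hL(T).
  T = 337.5 K: K = (2.952, 0.149), RR gives ψ = 0.105, H_out = 2.569 kJ/mol
  T = 371.1 K: K = (4.133, 0.253), RR gives ψ = 0.288, H_out = 12.147 kJ/mol
  T = 354.3 K: K = (3.521, 0.197), RR gives ψ = 0.204, H_out = 7.585 kJ/mol
  T = 345.9 K: K = (3.231, 0.172), RR gives ψ = 0.158, H_out = 5.162 kJ/mol
  T = 350.1 K: K = (3.375, 0.184), RR gives ψ = 0.181, H_out = 6.390 kJ/mol
  T = 348.0 K: K = (3.302, 0.178), RR gives ψ = 0.170, H_out = 5.781 kJ/mol
Linear interpolation between T = 345.9 (H_out = 5.162) and T = 348.0 (H_out = 5.781) on hF = 5.41 gives T ≈ 346.7 K, at which ψ = 0.16.

T = 346.7 K, V/F = 0.16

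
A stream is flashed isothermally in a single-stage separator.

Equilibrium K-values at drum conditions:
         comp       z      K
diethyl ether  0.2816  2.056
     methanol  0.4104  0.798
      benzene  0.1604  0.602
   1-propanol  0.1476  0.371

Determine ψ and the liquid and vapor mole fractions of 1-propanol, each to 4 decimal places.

ψ = 0.1523, x_1-propanol = 0.1632, y_1-propanol = 0.0606

Newton iteration, ψ⁰ = 0.5:
  ψ = 0.5000: g = -0.11273, g' = -0.3191 → ψ = 0.1467
  ψ = 0.1467: g = 0.00197, g' = -0.3527 → ψ = 0.1523
Converged at ψ = 0.1523.
Compositions from xᵢ = zᵢ/(1+ψ(Kᵢ−1)), yᵢ = Kᵢxᵢ:
  diethyl ether: x = 0.2426, y = 0.4988
  methanol: x = 0.4234, y = 0.3379
  benzene: x = 0.1708, y = 0.1028
  1-propanol: x = 0.1632, y = 0.0606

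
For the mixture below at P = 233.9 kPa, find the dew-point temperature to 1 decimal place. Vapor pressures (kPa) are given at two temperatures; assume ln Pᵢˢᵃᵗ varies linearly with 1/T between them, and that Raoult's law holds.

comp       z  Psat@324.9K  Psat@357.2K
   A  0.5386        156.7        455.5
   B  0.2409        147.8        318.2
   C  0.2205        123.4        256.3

T = 341.0 K

Dew-point temperature: Σzᵢ·P/Pᵢˢᵃᵗ(T) = 1. Interpolate ln Pᵢˢᵃᵗ = aᵢ + bᵢ/T.
  T = 324.9 K: ΣzᵢP/Pᵢˢᵃᵗ = 1.6031
  T = 357.2 K: ΣzᵢP/Pᵢˢᵃᵗ = 0.6549
  T = 341.0 K: ΣzᵢP/Pᵢˢᵃᵗ = 1.0013
  T = 349.1 K: ΣzᵢP/Pᵢˢᵃᵗ = 0.8052
  T = 345.1 K: ΣzᵢP/Pᵢˢᵃᵗ = 0.8954
  T = 343.1 K: ΣzᵢP/Pᵢˢᵃᵗ = 0.9452
Interpolating between 341.0 K and 343.1 K gives T ≈ 341.0 K.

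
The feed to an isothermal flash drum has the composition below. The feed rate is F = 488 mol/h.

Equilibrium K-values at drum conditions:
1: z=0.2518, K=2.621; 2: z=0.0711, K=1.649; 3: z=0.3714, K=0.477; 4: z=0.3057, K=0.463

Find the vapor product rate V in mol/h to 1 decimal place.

V = 59.8 mol/h

Iterate (Newton) starting at β = 0.41:
  β = 0.4100: g = -0.17612, g' = -0.5670 → β = 0.0994
  β = 0.0994: g = 0.01656, g' = -0.7286 → β = 0.1221
  β = 0.1221: g = 0.00029, g' = -0.7036 → β = 0.1225
Converged at β = 0.1225.
Then V = β·F = 0.1225·488 = 59.8 mol/h and L = F − V = 428.2 mol/h.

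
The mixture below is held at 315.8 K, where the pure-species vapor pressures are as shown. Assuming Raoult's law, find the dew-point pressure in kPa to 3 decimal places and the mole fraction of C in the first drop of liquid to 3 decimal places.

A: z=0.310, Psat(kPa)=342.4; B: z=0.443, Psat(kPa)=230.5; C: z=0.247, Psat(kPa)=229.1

At the dew point ψ → 1, so Σzᵢ/Kᵢ = 1 with Kᵢ = Pᵢˢᵃᵗ/P ⇒ 1/P = Σzᵢ/Pᵢˢᵃᵗ.
1/P = 0.310/342.4 + 0.443/230.5 + 0.247/229.1 = 0.003905 ⇒ P = 256.055 kPa
xᵢ = zᵢP/Pᵢˢᵃᵗ ⇒ x_C = 0.247·256.055/229.1 = 0.276

Pdew = 256.055 kPa, x_C = 0.276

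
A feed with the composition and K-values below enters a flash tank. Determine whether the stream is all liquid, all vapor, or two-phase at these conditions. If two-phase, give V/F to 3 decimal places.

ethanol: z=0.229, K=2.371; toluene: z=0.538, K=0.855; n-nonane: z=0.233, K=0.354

two-phase, V/F = 0.183

ΣzᵢKᵢ = 1.085; Σzᵢ/Kᵢ = 1.384.
Both exceed 1, so a two-phase solution exists.
Let ψ = V/F and solve Σ zᵢ(Kᵢ−1)/(1+ψ(Kᵢ−1)) = 0.
Newton iteration, ψ⁰ = 0.45:
  ψ = 0.450: g = -0.1015, g' = -0.371 → ψ = 0.176
  ψ = 0.176: g = 0.0029, g' = -0.415 → ψ = 0.183
Converged at ψ = 0.183.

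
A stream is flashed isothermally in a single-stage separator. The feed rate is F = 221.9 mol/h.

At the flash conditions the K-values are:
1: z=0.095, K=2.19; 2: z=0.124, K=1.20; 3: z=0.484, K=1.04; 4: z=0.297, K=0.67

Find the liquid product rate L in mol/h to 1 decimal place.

Material balance + equilibrium reduce to Σ zᵢ(Kᵢ−1)/(1+ψ(Kᵢ−1)) = 0.
Feasibility: ΣzᵢKᵢ = 1.059, Σzᵢ/Kᵢ = 1.055 — both > 1, two phases present.
Newton–Raphson from ψ = 0.47:
  ψ = 0.470: g = -0.0018, g' = -0.106 → ψ = 0.453
Converged at ψ = 0.453.
Then V = ψ·F = 0.4527·221.9 = 100.5 mol/h and L = F − V = 121.4 mol/h.

L = 121.4 mol/h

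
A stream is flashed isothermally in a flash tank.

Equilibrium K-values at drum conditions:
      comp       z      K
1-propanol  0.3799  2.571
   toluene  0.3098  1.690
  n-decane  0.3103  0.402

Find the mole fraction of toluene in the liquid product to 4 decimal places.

x_toluene = 0.1937

Rachford–Rice: g(V/F) = Σ zᵢ(Kᵢ−1)/(1+V/F(Kᵢ−1)) = 0.
g(0) = ΣzᵢKᵢ − 1 = 0.6250 and g(1) = 1 − Σzᵢ/Kᵢ = -0.1030, so a root lies in (0, 1).
Newton–Raphson from V/F = 0.5:
  V/F = 0.5000: g = 0.22849, g' = -0.6015 → V/F = 0.8799
  V/F = 0.8799: g = -0.00809, g' = -0.7166 → V/F = 0.8686
  V/F = 0.8686: g = -0.00006, g' = -0.7058 → V/F = 0.8685
Converged at V/F = 0.8685.
Compositions from xᵢ = zᵢ/(1+V/F(Kᵢ−1)), yᵢ = Kᵢxᵢ:
  1-propanol: x = 0.1607, y = 0.4131
  toluene: x = 0.1937, y = 0.3274
  n-decane: x = 0.6456, y = 0.2595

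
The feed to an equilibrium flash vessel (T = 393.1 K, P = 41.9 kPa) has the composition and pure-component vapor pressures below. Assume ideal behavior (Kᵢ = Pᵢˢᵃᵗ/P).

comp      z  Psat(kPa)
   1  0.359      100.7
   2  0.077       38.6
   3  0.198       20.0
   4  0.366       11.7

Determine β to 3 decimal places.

Raoult's law: Kᵢ = Pᵢˢᵃᵗ/P = Pᵢˢᵃᵗ/41.9.
  K_1 = 100.7/41.9 = 2.40334, K_2 = 38.6/41.9 = 0.92124, K_3 = 20.0/41.9 = 0.47733, K_4 = 11.7/41.9 = 0.27924
Let β = V/F and solve Σ zᵢ(Kᵢ−1)/(1+β(Kᵢ−1)) = 0.
Feasibility: ΣzᵢKᵢ = 1.130, Σzᵢ/Kᵢ = 1.958 — both > 1, two phases present.
Newton–Raphson from β = 0.57:
  β = 0.570: g = -0.3216, g' = -0.876 → β = 0.203
  β = 0.203: g = -0.0388, g' = -0.757 → β = 0.152
  β = 0.152: g = 0.0006, g' = -0.785 → β = 0.153
Converged at β = 0.153.

β = 0.153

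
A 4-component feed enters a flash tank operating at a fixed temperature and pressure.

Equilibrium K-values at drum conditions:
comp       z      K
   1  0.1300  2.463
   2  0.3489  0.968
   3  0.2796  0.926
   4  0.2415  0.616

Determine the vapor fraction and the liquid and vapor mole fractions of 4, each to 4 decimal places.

ψ = 0.2726, x_4 = 0.2697, y_4 = 0.1662

Rachford–Rice: g(ψ) = Σ zᵢ(Kᵢ−1)/(1+ψ(Kᵢ−1)) = 0.
g(0) = ΣzᵢKᵢ − 1 = 0.0656 and g(1) = 1 − Σzᵢ/Kᵢ = -0.1072, so a root lies in (0, 1).
Newton iteration, ψ⁰ = 0.5:
  ψ = 0.5000: g = -0.03776, g' = -0.1494 → ψ = 0.2472
  ψ = 0.2472: g = 0.00489, g' = -0.1955 → ψ = 0.2722
  ψ = 0.2722: g = 0.00009, g' = -0.1887 → ψ = 0.2726
Converged at ψ = 0.2726.
Compositions from xᵢ = zᵢ/(1+ψ(Kᵢ−1)), yᵢ = Kᵢxᵢ:
  1: x = 0.0929, y = 0.2289
  2: x = 0.3520, y = 0.3407
  3: x = 0.2854, y = 0.2642
  4: x = 0.2697, y = 0.1662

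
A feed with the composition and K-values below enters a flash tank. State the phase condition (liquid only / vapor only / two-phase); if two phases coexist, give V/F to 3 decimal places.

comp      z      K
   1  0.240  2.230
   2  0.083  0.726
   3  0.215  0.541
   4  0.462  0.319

liquid only

ΣzᵢKᵢ = 0.859; Σzᵢ/Kᵢ = 2.068.
Since ΣzᵢKᵢ < 1 the mixture is below its bubble point — single liquid phase.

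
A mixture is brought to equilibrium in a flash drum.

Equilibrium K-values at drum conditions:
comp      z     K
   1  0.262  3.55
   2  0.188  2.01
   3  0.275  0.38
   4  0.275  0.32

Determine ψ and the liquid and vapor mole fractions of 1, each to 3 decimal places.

Let ψ = V/F and solve Σ zᵢ(Kᵢ−1)/(1+ψ(Kᵢ−1)) = 0.
Feasibility: ΣzᵢKᵢ = 1.500, Σzᵢ/Kᵢ = 1.750 — both > 1, two phases present.
Newton iteration, ψ⁰ = 0.5:
  ψ = 0.500: g = -0.1106, g' = -0.928 → ψ = 0.381
Converged at ψ = 0.381.
Compositions from xᵢ = zᵢ/(1+ψ(Kᵢ−1)), yᵢ = Kᵢxᵢ:
  1: x = 0.133, y = 0.472
  2: x = 0.136, y = 0.273
  3: x = 0.360, y = 0.137
  4: x = 0.371, y = 0.119

ψ = 0.381, x_1 = 0.133, y_1 = 0.472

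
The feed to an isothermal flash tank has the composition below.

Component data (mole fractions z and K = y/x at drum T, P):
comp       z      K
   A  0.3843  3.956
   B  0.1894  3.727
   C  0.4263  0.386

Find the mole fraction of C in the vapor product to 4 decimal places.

Material balance + equilibrium reduce to Σ zᵢ(Kᵢ−1)/(1+ψ(Kᵢ−1)) = 0.
Feasibility: ΣzᵢKᵢ = 2.3907, Σzᵢ/Kᵢ = 1.2524 — both > 1, two phases present.
Newton iteration, ψ⁰ = 0.53:
  ψ = 0.5300: g = 0.26579, g' = -1.0984 → ψ = 0.7720
  ψ = 0.7720: g = 0.01486, g' = -1.0387 → ψ = 0.7863
  ψ = 0.7863: g = -0.00006, g' = -1.0471 → ψ = 0.7862
Converged at ψ = 0.7862.
Compositions from xᵢ = zᵢ/(1+ψ(Kᵢ−1)), yᵢ = Kᵢxᵢ:
  A: x = 0.1156, y = 0.4574
  B: x = 0.0602, y = 0.2245
  C: x = 0.8241, y = 0.3181

y_C = 0.3181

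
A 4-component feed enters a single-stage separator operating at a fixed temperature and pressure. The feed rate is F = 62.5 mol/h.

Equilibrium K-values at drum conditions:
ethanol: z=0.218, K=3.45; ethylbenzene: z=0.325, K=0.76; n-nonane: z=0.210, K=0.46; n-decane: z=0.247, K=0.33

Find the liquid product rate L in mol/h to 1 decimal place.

L = 53.0 mol/h

Material balance + equilibrium reduce to Σ zᵢ(Kᵢ−1)/(1+ψ(Kᵢ−1)) = 0.
Check two-phase: ΣzᵢKᵢ = 1.177 > 1 and Σzᵢ/Kᵢ = 1.696 > 1, so g(0) = 0.177 > 0 and g(1) = -0.696 < 0.
Newton–Raphson from ψ = 0.56:
  ψ = 0.560: g = -0.2924, g' = -0.667 → ψ = 0.122
  ψ = 0.122: g = 0.0293, g' = -0.997 → ψ = 0.151
  ψ = 0.151: g = 0.0011, g' = -0.927 → ψ = 0.152
Converged at ψ = 0.152.
Then V = ψ·F = 0.1525·62.5 = 9.5 mol/h and L = F − V = 53.0 mol/h.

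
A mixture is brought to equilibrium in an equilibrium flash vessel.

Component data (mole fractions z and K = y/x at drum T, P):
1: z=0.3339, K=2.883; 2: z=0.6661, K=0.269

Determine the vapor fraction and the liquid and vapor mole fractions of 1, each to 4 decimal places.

Material balance + equilibrium reduce to Σ zᵢ(Kᵢ−1)/(1+ψ(Kᵢ−1)) = 0.
Feasibility: ΣzᵢKᵢ = 1.1418, Σzᵢ/Kᵢ = 2.5920 — both > 1, two phases present.
Newton–Raphson from ψ = 0.53:
  ψ = 0.5300: g = -0.48020, g' = -1.2451 → ψ = 0.1443
  ψ = 0.1443: g = -0.04999, g' = -1.1768 → ψ = 0.1019
  ψ = 0.1019: g = 0.00145, g' = -1.2490 → ψ = 0.1030
Converged at ψ = 0.1030.
Compositions from xᵢ = zᵢ/(1+ψ(Kᵢ−1)), yᵢ = Kᵢxᵢ:
  1: x = 0.2796, y = 0.8062
  2: x = 0.7204, y = 0.1938

ψ = 0.1030, x_1 = 0.2796, y_1 = 0.8062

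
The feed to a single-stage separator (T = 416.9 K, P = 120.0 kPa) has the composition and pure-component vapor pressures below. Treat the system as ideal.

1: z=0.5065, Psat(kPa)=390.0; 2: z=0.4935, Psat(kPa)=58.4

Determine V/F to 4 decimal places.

V/F = 0.7674

Raoult's law: Kᵢ = Pᵢˢᵃᵗ/P = Pᵢˢᵃᵗ/120.0.
  K_1 = 390.0/120.0 = 3.250000, K_2 = 58.4/120.0 = 0.486667
Rachford–Rice: g(V/F) = Σ zᵢ(Kᵢ−1)/(1+V/F(Kᵢ−1)) = 0.
Feasibility: ΣzᵢKᵢ = 1.8863, Σzᵢ/Kᵢ = 1.1699 — both > 1, two phases present.
Binary case is linear: z₁(K₁−1)(1+V/F(K₂−1)) + z₂(K₂−1)(1+V/F(K₁−1)) = 0
⇒ V/F = [z₁(K₁−1)+z₂(K₂−1)] / [−(K₁−1)(K₂−1)] = 0.88629/1.15500 = 0.7674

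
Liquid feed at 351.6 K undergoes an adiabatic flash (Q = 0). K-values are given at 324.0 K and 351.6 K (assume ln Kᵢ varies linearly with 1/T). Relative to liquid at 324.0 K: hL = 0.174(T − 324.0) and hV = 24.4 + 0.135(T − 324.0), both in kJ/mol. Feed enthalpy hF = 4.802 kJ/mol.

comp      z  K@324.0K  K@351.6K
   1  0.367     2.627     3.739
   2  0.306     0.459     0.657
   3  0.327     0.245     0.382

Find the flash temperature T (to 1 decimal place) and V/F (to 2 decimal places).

Adiabatic flash: solve Rachford–Rice at each trial T, then check hF = ψ·hV(T) + (1−ψ)·hL(T).
  T = 324.0 K: K = (2.627, 0.459, 0.245), RR gives ψ = 0.172, H_out = 4.204 kJ/mol
  T = 351.6 K: K = (3.739, 0.657, 0.382), RR gives ψ = 0.506, H_out = 16.612 kJ/mol
  T = 337.8 K: K = (3.157, 0.553, 0.309), RR gives ψ = 0.340, H_out = 10.513 kJ/mol
  T = 330.9 K: K = (2.885, 0.505, 0.276), RR gives ψ = 0.259, H_out = 7.439 kJ/mol
  T = 327.4 K: K = (2.753, 0.481, 0.260), RR gives ψ = 0.216, H_out = 5.826 kJ/mol
  T = 325.7 K: K = (2.689, 0.470, 0.252), RR gives ψ = 0.194, H_out = 5.023 kJ/mol
Linear interpolation between T = 324.0 (H_out = 4.204) and T = 325.7 (H_out = 5.023) on hF = 4.802 gives T ≈ 325.2 K, at which ψ = 0.19.

T = 325.2 K, V/F = 0.19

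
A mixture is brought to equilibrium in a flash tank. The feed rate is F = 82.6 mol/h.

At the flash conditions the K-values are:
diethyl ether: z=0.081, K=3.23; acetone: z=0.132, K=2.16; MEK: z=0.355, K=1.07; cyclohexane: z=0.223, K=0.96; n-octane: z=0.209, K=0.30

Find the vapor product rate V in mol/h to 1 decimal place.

Rachford–Rice: g(β) = Σ zᵢ(Kᵢ−1)/(1+β(Kᵢ−1)) = 0.
Feasibility: ΣzᵢKᵢ = 1.203, Σzᵢ/Kᵢ = 1.347 — both > 1, two phases present.
Iterate (Newton) starting at β = 0.5:
  β = 0.500: g = -0.0279, g' = -0.406 → β = 0.431
  β = 0.431: g = -0.0004, g' = -0.396 → β = 0.430
Converged at β = 0.430.
Then V = β·F = 0.4303·82.6 = 35.5 mol/h and L = F − V = 47.1 mol/h.

V = 35.5 mol/h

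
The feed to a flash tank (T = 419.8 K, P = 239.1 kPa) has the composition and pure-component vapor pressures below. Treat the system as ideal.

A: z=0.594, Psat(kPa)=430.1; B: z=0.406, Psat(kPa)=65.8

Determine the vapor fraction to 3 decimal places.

Raoult's law: Kᵢ = Pᵢˢᵃᵗ/P = Pᵢˢᵃᵗ/239.1.
  K_A = 430.1/239.1 = 1.79883, K_B = 65.8/239.1 = 0.27520
Newton–Raphson from ψ = 0.54:
  ψ = 0.540: g = -0.1520, g' = -0.761 → ψ = 0.340
  ψ = 0.340: g = -0.0175, g' = -0.610 → ψ = 0.312
  ψ = 0.312: g = -0.0002, g' = -0.599 → ψ = 0.311
Converged at ψ = 0.311.

ψ = 0.311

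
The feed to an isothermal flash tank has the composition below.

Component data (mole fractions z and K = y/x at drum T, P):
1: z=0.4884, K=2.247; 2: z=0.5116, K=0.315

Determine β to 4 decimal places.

Let β = V/F and solve Σ zᵢ(Kᵢ−1)/(1+β(Kᵢ−1)) = 0.
Check two-phase: ΣzᵢKᵢ = 1.2586 > 1 and Σzᵢ/Kᵢ = 1.8415 > 1, so g(0) = 0.2586 > 0 and g(1) = -0.8415 < 0.
Iterate (Newton) starting at β = 0.5:
  β = 0.5000: g = -0.15786, g' = -0.8434 → β = 0.3128
  β = 0.3128: g = -0.00790, g' = -0.7819 → β = 0.3027
Converged at β = 0.3027.

β = 0.3027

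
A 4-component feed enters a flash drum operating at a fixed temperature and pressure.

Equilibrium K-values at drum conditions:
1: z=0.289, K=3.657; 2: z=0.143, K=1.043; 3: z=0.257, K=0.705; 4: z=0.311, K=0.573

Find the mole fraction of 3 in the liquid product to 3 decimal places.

Let ψ = V/F and solve Σ zᵢ(Kᵢ−1)/(1+ψ(Kᵢ−1)) = 0.
Check two-phase: ΣzᵢKᵢ = 1.565 > 1 and Σzᵢ/Kᵢ = 1.123 > 1, so g(0) = 0.565 > 0 and g(1) = -0.123 < 0.
Newton iteration, ψ⁰ = 0.47:
  ψ = 0.470: g = 0.0933, g' = -0.523 → ψ = 0.649
  ψ = 0.649: g = 0.0105, g' = -0.418 → ψ = 0.674
Converged at ψ = 0.674.
Compositions from xᵢ = zᵢ/(1+ψ(Kᵢ−1)), yᵢ = Kᵢxᵢ:
  1: x = 0.104, y = 0.379
  2: x = 0.139, y = 0.145
  3: x = 0.321, y = 0.226
  4: x = 0.437, y = 0.250

x_3 = 0.321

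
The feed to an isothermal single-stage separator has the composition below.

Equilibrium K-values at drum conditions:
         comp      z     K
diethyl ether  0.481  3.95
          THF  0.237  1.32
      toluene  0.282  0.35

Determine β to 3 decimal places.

Let β = V/F and solve Σ zᵢ(Kᵢ−1)/(1+β(Kᵢ−1)) = 0.
Feasibility: ΣzᵢKᵢ = 2.311, Σzᵢ/Kᵢ = 1.107 — both > 1, two phases present.
Newton–Raphson from β = 0.5:
  β = 0.500: g = 0.3671, g' = -0.963 → β = 0.881
  β = 0.881: g = 0.0242, g' = -0.991 → β = 0.906
  β = 0.906: g = -0.0005, g' = -1.029 → β = 0.905
Converged at β = 0.905.

β = 0.905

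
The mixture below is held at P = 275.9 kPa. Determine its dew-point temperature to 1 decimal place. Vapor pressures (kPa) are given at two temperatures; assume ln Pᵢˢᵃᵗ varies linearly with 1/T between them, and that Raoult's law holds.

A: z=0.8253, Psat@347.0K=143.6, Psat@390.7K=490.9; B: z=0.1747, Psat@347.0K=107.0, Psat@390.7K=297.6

T = 372.0 K

Dew-point temperature: Σzᵢ·P/Pᵢˢᵃᵗ(T) = 1. Interpolate ln Pᵢˢᵃᵗ = aᵢ + bᵢ/T.
  T = 347.0 K: ΣzᵢP/Pᵢˢᵃᵗ = 2.0361
  T = 390.7 K: ΣzᵢP/Pᵢˢᵃᵗ = 0.6258
  T = 368.9 K: ΣzᵢP/Pᵢˢᵃᵗ = 1.0875
  T = 379.8 K: ΣzᵢP/Pᵢˢᵃᵗ = 0.8183
  T = 374.4 K: ΣzᵢP/Pᵢˢᵃᵗ = 0.9401
  T = 371.6 K: ΣzᵢP/Pᵢˢᵃᵗ = 1.0119
  T = 373.0 K: ΣzᵢP/Pᵢˢᵃᵗ = 0.9752
  T = 372.3 K: ΣzᵢP/Pᵢˢᵃᵗ = 0.9934
  T = 372.0 K: ΣzᵢP/Pᵢˢᵃᵗ = 1.0013
Interpolating between 372.0 K and 372.3 K gives T ≈ 372.0 K.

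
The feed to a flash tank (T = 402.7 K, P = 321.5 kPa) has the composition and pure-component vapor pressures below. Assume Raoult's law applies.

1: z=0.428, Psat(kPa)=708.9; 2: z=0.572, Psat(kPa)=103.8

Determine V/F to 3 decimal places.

V/F = 0.157

Raoult's law: Kᵢ = Pᵢˢᵃᵗ/P = Pᵢˢᵃᵗ/321.5.
  K_1 = 708.9/321.5 = 2.20498, K_2 = 103.8/321.5 = 0.32286
Material balance + equilibrium reduce to Σ zᵢ(Kᵢ−1)/(1+V/F(Kᵢ−1)) = 0.
Feasibility: ΣzᵢKᵢ = 1.128, Σzᵢ/Kᵢ = 1.966 — both > 1, two phases present.
Newton–Raphson from V/F = 0.5:
  V/F = 0.500: g = -0.2638, g' = -0.841 → V/F = 0.187
  V/F = 0.187: g = -0.0223, g' = -0.758 → V/F = 0.157
Converged at V/F = 0.157.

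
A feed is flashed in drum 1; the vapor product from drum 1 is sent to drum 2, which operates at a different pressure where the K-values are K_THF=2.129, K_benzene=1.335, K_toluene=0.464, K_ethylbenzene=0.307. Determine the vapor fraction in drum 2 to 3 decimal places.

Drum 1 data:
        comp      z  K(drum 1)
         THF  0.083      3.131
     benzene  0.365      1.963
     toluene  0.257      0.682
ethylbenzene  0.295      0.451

V/F (drum 2) = 0.180

Drum 1:
Let ψ₁ = V/F and solve Σ zᵢ(Kᵢ−1)/(1+ψ₁(Kᵢ−1)) = 0.
Check two-phase: ΣzᵢKᵢ = 1.285 > 1 and Σzᵢ/Kᵢ = 1.243 > 1, so g(0) = 0.285 > 0 and g(1) = -0.243 < 0.
Newton–Raphson from ψ₁ = 0.5:
  ψ₁ = 0.500: g = 0.0025, g' = -0.448 → ψ₁ = 0.506
Converged at ψ₁ = 0.506.
Drum-1 compositions:
  THF: x = 0.040, y = 0.125
  benzene: x = 0.245, y = 0.482
  toluene: x = 0.306, y = 0.209
  ethylbenzene: x = 0.408, y = 0.184
Drum-2 feed = drum-1 vapor: z₂ = (0.1251, 0.4819, 0.2088, 0.1842).
Drum 2:
Material balance + equilibrium reduce to Σ zᵢ(Kᵢ−1)/(1+ψ₂(Kᵢ−1)) = 0.
Check two-phase: ΣzᵢKᵢ = 1.063 > 1 and Σzᵢ/Kᵢ = 1.470 > 1, so g(0) = 0.063 > 0 and g(1) = -0.470 < 0.
Newton iteration, ψ₂⁰ = 0.5:
  ψ₂ = 0.500: g = -0.1197, g' = -0.424 → ψ₂ = 0.218
  ψ₂ = 0.218: g = -0.0132, g' = -0.349 → ψ₂ = 0.180
Converged at ψ₂ = 0.180.
  THF: x = 0.104, y = 0.221
  benzene: x = 0.455, y = 0.607
  toluene: x = 0.231, y = 0.107
  ethylbenzene: x = 0.210, y = 0.065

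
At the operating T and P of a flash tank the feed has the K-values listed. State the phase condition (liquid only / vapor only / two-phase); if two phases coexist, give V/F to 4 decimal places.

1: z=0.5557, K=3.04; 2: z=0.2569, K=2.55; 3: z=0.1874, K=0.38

ΣzᵢKᵢ = 2.4156; Σzᵢ/Kᵢ = 0.7767.
Since Σzᵢ/Kᵢ < 1 the mixture is above its dew point — single vapor phase.

vapor only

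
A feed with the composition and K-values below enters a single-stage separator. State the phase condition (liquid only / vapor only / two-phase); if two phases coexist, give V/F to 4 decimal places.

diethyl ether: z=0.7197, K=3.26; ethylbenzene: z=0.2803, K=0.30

two-phase, V/F = 0.9041

ΣzᵢKᵢ = 2.4303; Σzᵢ/Kᵢ = 1.1551.
Both exceed 1, so a two-phase solution exists.
Rachford–Rice: g(ψ) = Σ zᵢ(Kᵢ−1)/(1+ψ(Kᵢ−1)) = 0.
Iterate (Newton) starting at ψ = 0.32:
  ψ = 0.3200: g = 0.69105, g' = -1.4660 → ψ = 0.7914
  ψ = 0.7914: g = 0.14340, g' = -1.1631 → ψ = 0.9147
  ψ = 0.9147: g = -0.01512, g' = -1.4521 → ψ = 0.9042
  ψ = 0.9042: g = -0.00019, g' = -1.4164 → ψ = 0.9041
Converged at ψ = 0.9041.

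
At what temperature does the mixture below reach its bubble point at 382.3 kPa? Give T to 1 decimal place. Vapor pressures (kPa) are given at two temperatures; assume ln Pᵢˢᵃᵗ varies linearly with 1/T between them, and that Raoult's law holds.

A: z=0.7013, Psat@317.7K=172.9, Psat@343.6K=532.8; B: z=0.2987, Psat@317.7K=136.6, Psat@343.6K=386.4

T = 337.5 K

Bubble-point temperature: ΣzᵢPᵢˢᵃᵗ(T) = P. Interpolate ln Pᵢˢᵃᵗ = aᵢ + bᵢ/T.
  T = 317.7 K: ΣzᵢPᵢˢᵃᵗ = 162.06 kPa
  T = 343.6 K: ΣzᵢPᵢˢᵃᵗ = 489.07 kPa
  T = 330.6 K: ΣzᵢPᵢˢᵃᵗ = 287.02 kPa
  T = 337.1 K: ΣzᵢPᵢˢᵃᵗ = 376.58 kPa
  T = 340.4 K: ΣzᵢPᵢˢᵃᵗ = 430.55 kPa
  T = 338.8 K: ΣzᵢPᵢˢᵃᵗ = 403.61 kPa
Interpolating between 337.1 K and 338.8 K gives T ≈ 337.5 K.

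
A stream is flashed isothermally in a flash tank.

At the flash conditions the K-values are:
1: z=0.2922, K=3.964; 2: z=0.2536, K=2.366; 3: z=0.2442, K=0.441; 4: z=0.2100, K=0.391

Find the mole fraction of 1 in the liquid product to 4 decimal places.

Rachford–Rice: g(V/F) = Σ zᵢ(Kᵢ−1)/(1+V/F(Kᵢ−1)) = 0.
Check two-phase: ΣzᵢKᵢ = 1.9481 > 1 and Σzᵢ/Kᵢ = 1.2717 > 1, so g(0) = 0.9481 > 0 and g(1) = -0.2717 < 0.
Newton–Raphson from V/F = 0.59:
  V/F = 0.5900: g = 0.10360, g' = -0.8445 → V/F = 0.7127
  V/F = 0.7127: g = 0.00093, g' = -0.8405 → V/F = 0.7138
Converged at V/F = 0.7138.
Compositions from xᵢ = zᵢ/(1+V/F(Kᵢ−1)), yᵢ = Kᵢxᵢ:
  1: x = 0.0938, y = 0.3718
  2: x = 0.1284, y = 0.3038
  3: x = 0.4063, y = 0.1792
  4: x = 0.3715, y = 0.1453

x_1 = 0.0938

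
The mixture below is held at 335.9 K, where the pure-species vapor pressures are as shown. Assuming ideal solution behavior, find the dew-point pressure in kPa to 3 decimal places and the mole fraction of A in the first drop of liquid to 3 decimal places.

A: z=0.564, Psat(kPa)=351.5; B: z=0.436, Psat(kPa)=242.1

At the dew point ψ → 1, so Σzᵢ/Kᵢ = 1 with Kᵢ = Pᵢˢᵃᵗ/P ⇒ 1/P = Σzᵢ/Pᵢˢᵃᵗ.
1/P = 0.564/351.5 + 0.436/242.1 = 0.003405 ⇒ P = 293.646 kPa
xᵢ = zᵢP/Pᵢˢᵃᵗ ⇒ x_A = 0.564·293.646/351.5 = 0.471

Pdew = 293.646 kPa, x_A = 0.471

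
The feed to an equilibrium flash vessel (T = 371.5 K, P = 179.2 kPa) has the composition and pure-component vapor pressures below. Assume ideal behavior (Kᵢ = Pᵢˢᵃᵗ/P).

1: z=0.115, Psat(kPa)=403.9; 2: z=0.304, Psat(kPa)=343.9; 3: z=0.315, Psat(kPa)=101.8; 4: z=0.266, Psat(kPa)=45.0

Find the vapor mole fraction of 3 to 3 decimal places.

y_3 = 0.191

Raoult's law: Kᵢ = Pᵢˢᵃᵗ/P = Pᵢˢᵃᵗ/179.2.
  K_1 = 403.9/179.2 = 2.25391, K_2 = 343.9/179.2 = 1.91908, K_3 = 101.8/179.2 = 0.56808, K_4 = 45.0/179.2 = 0.25112
Let ψ = V/F and solve Σ zᵢ(Kᵢ−1)/(1+ψ(Kᵢ−1)) = 0.
Feasibility: ΣzᵢKᵢ = 1.088, Σzᵢ/Kᵢ = 1.823 — both > 1, two phases present.
Newton iteration, ψ⁰ = 0.68:
  ψ = 0.680: g = -0.3488, g' = -0.887 → ψ = 0.287
  ψ = 0.287: g = -0.0818, g' = -0.577 → ψ = 0.145
Converged at ψ = 0.145.
Compositions from xᵢ = zᵢ/(1+ψ(Kᵢ−1)), yᵢ = Kᵢxᵢ:
  1: x = 0.097, y = 0.219
  2: x = 0.268, y = 0.515
  3: x = 0.336, y = 0.191
  4: x = 0.298, y = 0.075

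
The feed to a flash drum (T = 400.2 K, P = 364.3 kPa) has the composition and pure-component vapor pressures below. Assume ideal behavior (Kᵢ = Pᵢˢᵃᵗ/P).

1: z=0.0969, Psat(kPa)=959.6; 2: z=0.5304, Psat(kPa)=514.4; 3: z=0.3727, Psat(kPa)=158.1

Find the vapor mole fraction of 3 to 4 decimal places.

Raoult's law: Kᵢ = Pᵢˢᵃᵗ/P = Pᵢˢᵃᵗ/364.3.
  K_1 = 959.6/364.3 = 2.634093, K_2 = 514.4/364.3 = 1.412023, K_3 = 158.1/364.3 = 0.433983
Iterate (Newton) starting at ψ = 0.4:
  ψ = 0.4000: g = 0.01068, g' = -0.3605 → ψ = 0.4296
  ψ = 0.4296: g = -0.00003, g' = -0.3628 → ψ = 0.4295
Converged at ψ = 0.4295.
Compositions from xᵢ = zᵢ/(1+ψ(Kᵢ−1)), yᵢ = Kᵢxᵢ:
  1: x = 0.0569, y = 0.1500
  2: x = 0.4506, y = 0.6363
  3: x = 0.4924, y = 0.2137

y_3 = 0.2137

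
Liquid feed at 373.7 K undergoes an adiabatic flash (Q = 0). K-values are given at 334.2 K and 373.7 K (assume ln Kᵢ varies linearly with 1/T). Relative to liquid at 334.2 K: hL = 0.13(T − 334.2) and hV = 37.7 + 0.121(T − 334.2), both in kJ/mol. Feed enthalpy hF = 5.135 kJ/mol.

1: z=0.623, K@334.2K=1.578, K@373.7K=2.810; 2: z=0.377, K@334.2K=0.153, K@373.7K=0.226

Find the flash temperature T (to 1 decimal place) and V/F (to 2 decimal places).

Adiabatic flash: solve Rachford–Rice at each trial T, then check hF = ψ·hV(T) + (1−ψ)·hL(T).
  T = 334.2 K: K = (1.578, 0.153), RR gives ψ = 0.083, H_out = 3.140 kJ/mol
  T = 373.7 K: K = (2.810, 0.226), RR gives ψ = 0.597, H_out = 27.416 kJ/mol
  T = 353.9 K: K = (2.138, 0.188), RR gives ψ = 0.436, H_out = 18.920 kJ/mol
  T = 344.0 K: K = (1.844, 0.170), RR gives ψ = 0.304, H_out = 12.694 kJ/mol
  T = 339.1 K: K = (1.708, 0.161), RR gives ψ = 0.210, H_out = 8.546 kJ/mol
  T = 336.6 K: K = (1.641, 0.157), RR gives ψ = 0.151, H_out = 5.987 kJ/mol
  T = 335.4 K: K = (1.609, 0.155), RR gives ψ = 0.118, H_out = 4.618 kJ/mol
  T = 336.0 K: K = (1.625, 0.156), RR gives ψ = 0.135, H_out = 5.315 kJ/mol
Linear interpolation between T = 335.4 (H_out = 4.618) and T = 336.0 (H_out = 5.315) on hF = 5.135 gives T ≈ 335.8 K, at which ψ = 0.13.

T = 335.8 K, V/F = 0.13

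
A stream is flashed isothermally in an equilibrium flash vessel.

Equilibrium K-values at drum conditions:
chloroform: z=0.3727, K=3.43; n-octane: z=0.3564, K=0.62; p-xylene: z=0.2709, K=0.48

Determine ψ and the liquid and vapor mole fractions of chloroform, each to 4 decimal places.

Let ψ = V/F and solve Σ zᵢ(Kᵢ−1)/(1+ψ(Kᵢ−1)) = 0.
Feasibility: ΣzᵢKᵢ = 1.6294, Σzᵢ/Kᵢ = 1.2479 — both > 1, two phases present.
Iterate (Newton) starting at ψ = 0.5:
  ψ = 0.5000: g = 0.05131, g' = -0.6608 → ψ = 0.5777
  ψ = 0.5777: g = 0.00190, g' = -0.6150 → ψ = 0.5808
Converged at ψ = 0.5808.
Compositions from xᵢ = zᵢ/(1+ψ(Kᵢ−1)), yᵢ = Kᵢxᵢ:
  chloroform: x = 0.1546, y = 0.5302
  n-octane: x = 0.4573, y = 0.2835
  p-xylene: x = 0.3881, y = 0.1863

ψ = 0.5808, x_chloroform = 0.1546, y_chloroform = 0.5302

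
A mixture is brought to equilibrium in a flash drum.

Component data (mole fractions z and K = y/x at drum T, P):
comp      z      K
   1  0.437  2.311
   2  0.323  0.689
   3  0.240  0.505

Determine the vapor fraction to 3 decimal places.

Rachford–Rice: g(ψ) = Σ zᵢ(Kᵢ−1)/(1+ψ(Kᵢ−1)) = 0.
g(0) = ΣzᵢKᵢ − 1 = 0.354 and g(1) = 1 − Σzᵢ/Kᵢ = -0.133, so a root lies in (0, 1).
Iterate (Newton) starting at ψ = 0.69:
  ψ = 0.690: g = -0.0075, g' = -0.393 → ψ = 0.671
Converged at ψ = 0.671.

ψ = 0.671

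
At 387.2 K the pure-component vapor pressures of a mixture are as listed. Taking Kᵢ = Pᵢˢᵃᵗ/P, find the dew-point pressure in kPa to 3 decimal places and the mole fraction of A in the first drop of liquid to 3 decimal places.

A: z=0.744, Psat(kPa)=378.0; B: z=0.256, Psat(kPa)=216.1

At the dew point ψ → 1, so Σzᵢ/Kᵢ = 1 with Kᵢ = Pᵢˢᵃᵗ/P ⇒ 1/P = Σzᵢ/Pᵢˢᵃᵗ.
1/P = 0.744/378.0 + 0.256/216.1 = 0.003153 ⇒ P = 317.169 kPa
xᵢ = zᵢP/Pᵢˢᵃᵗ ⇒ x_A = 0.744·317.169/378.0 = 0.624

Pdew = 317.169 kPa, x_A = 0.624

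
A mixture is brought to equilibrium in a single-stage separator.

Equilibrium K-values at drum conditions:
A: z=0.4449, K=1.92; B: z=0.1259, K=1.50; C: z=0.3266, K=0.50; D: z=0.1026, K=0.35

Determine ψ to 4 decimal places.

ψ = 0.5322

Let ψ = V/F and solve Σ zᵢ(Kᵢ−1)/(1+ψ(Kᵢ−1)) = 0.
Feasibility: ΣzᵢKᵢ = 1.2423, Σzᵢ/Kᵢ = 1.2620 — both > 1, two phases present.
Iterate (Newton) starting at ψ = 0.37:
  ψ = 0.3700: g = 0.07031, g' = -0.4301 → ψ = 0.5335
  ψ = 0.5335: g = -0.00055, g' = -0.4425 → ψ = 0.5322
Converged at ψ = 0.5322.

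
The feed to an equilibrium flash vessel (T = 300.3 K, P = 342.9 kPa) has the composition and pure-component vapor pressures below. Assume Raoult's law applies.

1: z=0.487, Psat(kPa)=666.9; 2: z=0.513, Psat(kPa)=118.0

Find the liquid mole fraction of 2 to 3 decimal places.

x_2 = 0.590

Raoult's law: Kᵢ = Pᵢˢᵃᵗ/P = Pᵢˢᵃᵗ/342.9.
  K_1 = 666.9/342.9 = 1.94488, K_2 = 118.0/342.9 = 0.34412
Let β = V/F and solve Σ zᵢ(Kᵢ−1)/(1+β(Kᵢ−1)) = 0.
Feasibility: ΣzᵢKᵢ = 1.124, Σzᵢ/Kᵢ = 1.741 — both > 1, two phases present.
Iterate (Newton) starting at β = 0.51:
  β = 0.510: g = -0.1951, g' = -0.696 → β = 0.230
  β = 0.230: g = -0.0181, g' = -0.599 → β = 0.200
Converged at β = 0.200.
Compositions from xᵢ = zᵢ/(1+β(Kᵢ−1)), yᵢ = Kᵢxᵢ:
  1: x = 0.410, y = 0.797
  2: x = 0.590, y = 0.203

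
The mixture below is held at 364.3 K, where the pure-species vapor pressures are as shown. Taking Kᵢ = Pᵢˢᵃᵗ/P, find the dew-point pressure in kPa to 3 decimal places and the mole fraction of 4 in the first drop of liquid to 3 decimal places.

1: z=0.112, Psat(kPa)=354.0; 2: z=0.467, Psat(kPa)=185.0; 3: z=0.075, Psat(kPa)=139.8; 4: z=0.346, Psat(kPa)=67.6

Pdew = 117.709 kPa, x_4 = 0.602

At the dew point ψ → 1, so Σzᵢ/Kᵢ = 1 with Kᵢ = Pᵢˢᵃᵗ/P ⇒ 1/P = Σzᵢ/Pᵢˢᵃᵗ.
1/P = 0.112/354.0 + 0.467/185.0 + 0.075/139.8 + 0.346/67.6 = 0.008496 ⇒ P = 117.709 kPa
xᵢ = zᵢP/Pᵢˢᵃᵗ ⇒ x_4 = 0.346·117.709/67.6 = 0.602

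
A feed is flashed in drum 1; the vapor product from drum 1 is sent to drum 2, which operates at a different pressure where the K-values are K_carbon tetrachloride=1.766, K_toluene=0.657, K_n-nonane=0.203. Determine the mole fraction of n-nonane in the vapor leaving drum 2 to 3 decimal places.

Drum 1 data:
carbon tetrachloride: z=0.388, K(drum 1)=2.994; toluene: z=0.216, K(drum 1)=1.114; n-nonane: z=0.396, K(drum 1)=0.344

y_n-nonane (drum 2) = 0.062

Drum 1:
Newton iteration, ψ₁⁰ = 0.69:
  ψ₁ = 0.690: g = -0.1261, g' = -0.845 → ψ₁ = 0.541
  ψ₁ = 0.541: g = -0.0070, g' = -0.769 → ψ₁ = 0.531
Converged at ψ₁ = 0.531.
Drum-1 compositions:
  carbon tetrachloride: x = 0.188, y = 0.564
  toluene: x = 0.204, y = 0.227
  n-nonane: x = 0.608, y = 0.209
Drum-2 feed = drum-1 vapor: z₂ = (0.5640, 0.2269, 0.2091).
Drum 2:
Material balance + equilibrium reduce to Σ zᵢ(Kᵢ−1)/(1+ψ₂(Kᵢ−1)) = 0.
Check two-phase: ΣzᵢKᵢ = 1.188 > 1 and Σzᵢ/Kᵢ = 1.695 > 1, so g(0) = 0.188 > 0 and g(1) = -0.695 < 0.
Iterate (Newton) starting at ψ₂ = 0.5:
  ψ₂ = 0.500: g = -0.0587, g' = -0.579 → ψ₂ = 0.399
  ψ₂ = 0.399: g = -0.0035, g' = -0.515 → ψ₂ = 0.392
Converged at ψ₂ = 0.392.
  carbon tetrachloride: x = 0.434, y = 0.766
  toluene: x = 0.262, y = 0.172
  n-nonane: x = 0.304, y = 0.062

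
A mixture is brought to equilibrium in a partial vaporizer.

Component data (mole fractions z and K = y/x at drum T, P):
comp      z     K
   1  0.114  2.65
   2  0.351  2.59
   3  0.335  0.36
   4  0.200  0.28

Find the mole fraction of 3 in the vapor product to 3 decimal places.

Iterate (Newton) starting at ψ = 0.4:
  ψ = 0.400: g = -0.0360, g' = -0.897 → ψ = 0.360
Converged at ψ = 0.360.
Compositions from xᵢ = zᵢ/(1+ψ(Kᵢ−1)), yᵢ = Kᵢxᵢ:
  1: x = 0.072, y = 0.190
  2: x = 0.223, y = 0.578
  3: x = 0.435, y = 0.157
  4: x = 0.270, y = 0.076

y_3 = 0.157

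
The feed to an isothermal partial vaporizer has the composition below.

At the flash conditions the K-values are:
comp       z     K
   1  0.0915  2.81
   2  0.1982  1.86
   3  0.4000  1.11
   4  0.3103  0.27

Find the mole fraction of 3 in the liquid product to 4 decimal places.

x_3 = 0.3876

Rachford–Rice: g(β) = Σ zᵢ(Kᵢ−1)/(1+β(Kᵢ−1)) = 0.
Check two-phase: ΣzᵢKᵢ = 1.1535 > 1 and Σzᵢ/Kᵢ = 1.6487 > 1, so g(0) = 0.1535 > 0 and g(1) = -0.6487 < 0.
Newton iteration, β⁰ = 0.3:
  β = 0.3000: g = -0.00462, g' = -0.4942 → β = 0.2907
Converged at β = 0.2907.
Compositions from xᵢ = zᵢ/(1+β(Kᵢ−1)), yᵢ = Kᵢxᵢ:
  1: x = 0.0600, y = 0.1685
  2: x = 0.1586, y = 0.2949
  3: x = 0.3876, y = 0.4302
  4: x = 0.3939, y = 0.1063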